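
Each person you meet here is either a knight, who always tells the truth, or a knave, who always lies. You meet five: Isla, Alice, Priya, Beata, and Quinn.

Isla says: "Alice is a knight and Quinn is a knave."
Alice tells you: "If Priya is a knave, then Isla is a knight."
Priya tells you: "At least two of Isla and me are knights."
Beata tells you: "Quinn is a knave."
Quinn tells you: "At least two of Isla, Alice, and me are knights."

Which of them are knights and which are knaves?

Consider Isla. Suppose Isla is a knight.
Then no assignment of the remaining roles makes every statement match its speaker's type — contradiction.
So Isla is a knave.
With that fixed, Priya's statement is false, so Priya is a knave.
With that fixed, Alice's statement is false, so Alice is a knave.
With that fixed, Quinn's statement is false, so Quinn is a knave.
With that fixed, Beata's statement is true, so Beata is a knight.

Isla: knave, Alice: knave, Priya: knave, Beata: knight, Quinn: knave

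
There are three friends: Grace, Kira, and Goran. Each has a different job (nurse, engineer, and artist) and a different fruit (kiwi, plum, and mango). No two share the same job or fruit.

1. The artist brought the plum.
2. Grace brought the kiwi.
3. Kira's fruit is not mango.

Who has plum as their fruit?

Kira

With clues 1–2, Grace is impossible for the one with fruit plum.
With clues 1–3, Goran is impossible for the one with fruit plum.
That leaves Kira.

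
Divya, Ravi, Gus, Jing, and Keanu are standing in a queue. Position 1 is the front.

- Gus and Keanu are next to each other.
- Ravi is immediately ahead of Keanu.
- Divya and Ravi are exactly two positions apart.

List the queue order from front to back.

Divya, Jing, Ravi, Keanu, Gus

From clues 1–2: Ravi is in {1,2,3}.
From clues 1–3: Divya → position 1, Jing → position 2, Ravi → position 3, Keanu → position 4, Gus → position 5.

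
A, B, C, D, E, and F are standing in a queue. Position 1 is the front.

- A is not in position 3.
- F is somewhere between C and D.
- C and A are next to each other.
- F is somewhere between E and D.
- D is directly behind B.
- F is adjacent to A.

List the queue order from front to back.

B, D, F, A, C, E

From clue 1: A is in {1,2,4,5,6}.
From clues 1–2: F is in {2,3,4,5}.
From clues 1–4: D is in {1,2,5,6}.
From clues 1–5: B is in {1,5}.
From clues 1–6: B → position 1, D → position 2, F → position 3, A → position 4, C → position 5, E → position 6.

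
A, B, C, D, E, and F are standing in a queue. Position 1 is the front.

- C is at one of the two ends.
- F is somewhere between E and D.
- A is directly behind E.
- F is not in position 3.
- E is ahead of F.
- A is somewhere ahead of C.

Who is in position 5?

With clue 1, C is ruled out for position 5.
With clues 1–5, A and E are ruled out for position 5.
With clues 1–6, B and F are ruled out for position 5.
So position 5 is D.

D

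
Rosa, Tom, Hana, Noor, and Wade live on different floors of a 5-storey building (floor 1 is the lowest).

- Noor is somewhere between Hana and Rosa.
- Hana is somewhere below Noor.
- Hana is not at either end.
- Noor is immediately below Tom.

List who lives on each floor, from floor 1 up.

Wade, Hana, Noor, Tom, Rosa

From clue 1: Noor is in {2,3,4}.
From clues 1–2: Rosa is in {3,4,5}.
From clues 1–3: Rosa is in {4,5}.
From clues 1–4: Wade → floor 1, Hana → floor 2, Noor → floor 3, Tom → floor 4, Rosa → floor 5.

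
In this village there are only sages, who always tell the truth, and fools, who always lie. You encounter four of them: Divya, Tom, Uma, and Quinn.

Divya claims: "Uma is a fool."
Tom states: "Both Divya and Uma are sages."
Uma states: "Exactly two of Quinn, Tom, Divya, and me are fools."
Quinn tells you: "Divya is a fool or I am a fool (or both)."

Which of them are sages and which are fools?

Divya: fool, Tom: fool, Uma: sage, Quinn: sage

Consider Divya. Suppose Divya is a sage.
Then whichever role Quinn has, Quinn's statement has the wrong truth value — contradiction.
So Divya is a fool.
With that fixed, Tom's statement is false, so Tom is a fool.
With that fixed, Quinn's statement is true, so Quinn is a sage.
Consider Uma. Suppose Uma is a fool.
Then Divya's statement comes out true, contradicting Divya being a fool.
So Uma is a sage.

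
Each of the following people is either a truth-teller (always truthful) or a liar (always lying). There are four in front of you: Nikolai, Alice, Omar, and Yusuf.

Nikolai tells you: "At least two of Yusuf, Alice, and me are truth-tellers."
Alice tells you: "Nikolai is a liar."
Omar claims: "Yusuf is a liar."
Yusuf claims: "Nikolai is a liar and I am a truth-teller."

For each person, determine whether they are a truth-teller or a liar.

Nikolai: liar, Alice: truth-teller, Omar: truth-teller, Yusuf: liar

Consider Nikolai. Suppose Nikolai is a truth-teller.
Then no assignment of the remaining roles makes every statement match its speaker's type — contradiction.
So Nikolai is a liar.
With that fixed, Alice's statement is true, so Alice is a truth-teller.
Consider Omar. Suppose Omar is a liar.
Then no assignment of the remaining roles makes every statement match its speaker's type — contradiction.
So Omar is a truth-teller.
Consider Yusuf. Suppose Yusuf is a truth-teller.
Then Nikolai's statement comes out true, contradicting Nikolai being a liar.
So Yusuf is a liar.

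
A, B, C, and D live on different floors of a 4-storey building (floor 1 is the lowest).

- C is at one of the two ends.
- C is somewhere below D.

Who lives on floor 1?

With clues 1–2, A, B, and D are ruled out for floor 1.
So floor 1 is C.

C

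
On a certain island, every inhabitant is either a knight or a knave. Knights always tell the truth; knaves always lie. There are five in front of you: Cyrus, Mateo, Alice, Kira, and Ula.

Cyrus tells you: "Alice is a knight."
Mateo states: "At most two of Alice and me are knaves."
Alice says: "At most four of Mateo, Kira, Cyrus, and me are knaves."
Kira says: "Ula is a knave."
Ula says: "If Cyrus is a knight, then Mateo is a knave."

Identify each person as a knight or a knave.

Regardless of anyone's role, Mateo's statement is true, so Mateo is a knight.
With that fixed, Alice's statement is true, so Alice is a knight.
With that fixed, Cyrus's statement is true, so Cyrus is a knight.
With that fixed, Ula's statement is false, so Ula is a knave.
With that fixed, Kira's statement is true, so Kira is a knight.

Cyrus: knight, Mateo: knight, Alice: knight, Kira: knight, Ula: knave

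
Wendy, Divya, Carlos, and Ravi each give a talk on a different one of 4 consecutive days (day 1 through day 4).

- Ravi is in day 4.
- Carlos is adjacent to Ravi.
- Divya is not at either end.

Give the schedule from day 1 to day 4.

Wendy, Divya, Carlos, Ravi

From clue 1: Ravi → day 4.
From clues 1–2: Carlos → day 3.
From clues 1–3: Wendy → day 1, Divya → day 2.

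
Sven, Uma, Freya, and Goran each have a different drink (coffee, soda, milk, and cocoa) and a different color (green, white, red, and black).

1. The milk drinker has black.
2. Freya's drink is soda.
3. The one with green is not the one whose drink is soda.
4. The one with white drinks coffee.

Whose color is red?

Freya

With clues 1–4, Goran, Sven, and Uma are impossible for the one with color red.
That leaves Freya.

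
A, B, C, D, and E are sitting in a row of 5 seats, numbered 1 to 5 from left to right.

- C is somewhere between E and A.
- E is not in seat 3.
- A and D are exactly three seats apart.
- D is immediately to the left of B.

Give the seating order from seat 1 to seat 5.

E, D, B, C, A

From clue 1: C is in {2,3,4}.
From clues 1–4: E → seat 1, D → seat 2, B → seat 3, C → seat 4, A → seat 5.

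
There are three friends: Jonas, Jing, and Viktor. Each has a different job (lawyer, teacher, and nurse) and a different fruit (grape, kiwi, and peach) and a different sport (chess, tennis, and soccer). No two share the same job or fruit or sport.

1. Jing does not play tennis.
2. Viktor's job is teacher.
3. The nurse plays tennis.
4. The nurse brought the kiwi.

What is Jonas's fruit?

With clues 1–4, grape and peach are impossible for Jonas's fruit.
That leaves kiwi.

kiwi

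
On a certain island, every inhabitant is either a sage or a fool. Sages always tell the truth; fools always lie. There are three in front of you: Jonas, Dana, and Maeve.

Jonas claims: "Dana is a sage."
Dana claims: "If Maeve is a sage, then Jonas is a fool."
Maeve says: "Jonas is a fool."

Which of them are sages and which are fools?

Consider Jonas. Suppose Jonas is a fool.
Then no assignment of the remaining roles makes every statement match its speaker's type — contradiction.
So Jonas is a sage.
With that fixed, Maeve's statement is false, so Maeve is a fool.
With that fixed, Dana's statement is true, so Dana is a sage.

Jonas: sage, Dana: sage, Maeve: fool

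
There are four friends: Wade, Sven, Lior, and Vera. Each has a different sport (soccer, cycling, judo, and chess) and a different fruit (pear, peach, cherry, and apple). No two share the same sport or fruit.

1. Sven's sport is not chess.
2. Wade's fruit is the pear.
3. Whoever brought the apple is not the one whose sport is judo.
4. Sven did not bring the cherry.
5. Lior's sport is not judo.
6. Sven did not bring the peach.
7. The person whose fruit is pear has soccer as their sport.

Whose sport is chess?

Lior

Clue 1 rules out Sven for the one with sport chess.
With clues 1–7, Vera and Wade are impossible for the one with sport chess.
That leaves Lior.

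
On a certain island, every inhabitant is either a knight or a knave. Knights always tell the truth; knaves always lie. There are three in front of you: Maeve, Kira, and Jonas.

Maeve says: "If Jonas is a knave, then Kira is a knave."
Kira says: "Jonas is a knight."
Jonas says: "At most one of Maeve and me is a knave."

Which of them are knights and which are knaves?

Maeve: knight, Kira: knight, Jonas: knight

Consider Maeve. Suppose Maeve is a knave.
Then no assignment of the remaining roles makes every statement match its speaker's type — contradiction.
So Maeve is a knight.
With that fixed, Jonas's statement is true, so Jonas is a knight.
With that fixed, Kira's statement is true, so Kira is a knight.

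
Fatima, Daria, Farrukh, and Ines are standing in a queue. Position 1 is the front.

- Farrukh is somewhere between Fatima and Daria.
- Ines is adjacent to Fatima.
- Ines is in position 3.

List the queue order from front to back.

Daria, Farrukh, Ines, Fatima

From clue 1: Farrukh is in {2,3}.
From clues 1–2: Daria is in {1,4}.
From clues 1–3: Daria → position 1, Farrukh → position 2, Ines → position 3, Fatima → position 4.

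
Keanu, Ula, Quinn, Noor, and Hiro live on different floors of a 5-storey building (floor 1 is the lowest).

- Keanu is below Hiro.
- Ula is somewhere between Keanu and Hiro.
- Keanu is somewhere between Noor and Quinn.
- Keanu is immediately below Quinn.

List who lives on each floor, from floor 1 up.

Noor, Keanu, Quinn, Ula, Hiro

From clue 1: Keanu is in {1,2,3,4}.
From clues 1–2: Keanu is in {1,2,3}.
From clues 1–3: Keanu → floor 2.
From clues 1–4: Noor → floor 1, Quinn → floor 3, Ula → floor 4, Hiro → floor 5.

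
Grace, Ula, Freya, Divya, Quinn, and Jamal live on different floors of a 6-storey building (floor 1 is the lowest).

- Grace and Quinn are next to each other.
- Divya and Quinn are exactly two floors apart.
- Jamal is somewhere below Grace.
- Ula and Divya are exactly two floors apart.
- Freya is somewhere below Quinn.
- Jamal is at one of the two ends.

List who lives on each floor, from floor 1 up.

From clues 1–3: Jamal is in {1,2,3,4}.
From clues 1–4: Divya is in {3,4}.
From clues 1–5: Grace is in {5,6}.
From clues 1–6: Jamal → floor 1, Ula → floor 2, Freya → floor 3, Divya → floor 4, Grace → floor 5, Quinn → floor 6.

Jamal, Ula, Freya, Divya, Grace, Quinn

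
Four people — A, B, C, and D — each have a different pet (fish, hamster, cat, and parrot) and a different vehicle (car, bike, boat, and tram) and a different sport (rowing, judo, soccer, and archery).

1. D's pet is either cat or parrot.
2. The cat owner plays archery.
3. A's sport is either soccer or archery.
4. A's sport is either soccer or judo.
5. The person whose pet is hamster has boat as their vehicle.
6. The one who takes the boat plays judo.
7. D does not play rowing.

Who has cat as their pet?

D

With clues 1–4, A is impossible for the one with pet cat.
With clues 1–7, B and C are impossible for the one with pet cat.
That leaves D.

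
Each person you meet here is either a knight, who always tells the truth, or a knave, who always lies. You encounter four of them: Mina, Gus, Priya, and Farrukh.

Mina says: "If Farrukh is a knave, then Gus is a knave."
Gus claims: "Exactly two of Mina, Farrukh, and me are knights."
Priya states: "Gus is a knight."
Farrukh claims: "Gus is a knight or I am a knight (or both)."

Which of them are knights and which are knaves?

Consider Mina. Suppose Mina is a knave.
Then no assignment of the remaining roles makes every statement match its speaker's type — contradiction.
So Mina is a knight.
Consider Gus. Suppose Gus is a knight.
Then no assignment of the remaining roles makes every statement match its speaker's type — contradiction.
So Gus is a knave.
With that fixed, Priya's statement is false, so Priya is a knave.
Consider Farrukh. Suppose Farrukh is a knight.
Then Gus's statement comes out true, contradicting Gus being a knave.
So Farrukh is a knave.

Mina: knight, Gus: knave, Priya: knave, Farrukh: knave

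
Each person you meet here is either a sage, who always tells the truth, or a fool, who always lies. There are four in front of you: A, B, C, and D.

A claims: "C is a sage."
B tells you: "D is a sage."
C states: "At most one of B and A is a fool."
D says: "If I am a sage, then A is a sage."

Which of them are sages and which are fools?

A: sage, B: sage, C: sage, D: sage

Consider A. Suppose A is a fool.
Then whichever role D has, D's statement has the wrong truth value — contradiction.
So A is a sage.
With that fixed, C's statement is true, so C is a sage.
With that fixed, D's statement is true, so D is a sage.
With that fixed, B's statement is true, so B is a sage.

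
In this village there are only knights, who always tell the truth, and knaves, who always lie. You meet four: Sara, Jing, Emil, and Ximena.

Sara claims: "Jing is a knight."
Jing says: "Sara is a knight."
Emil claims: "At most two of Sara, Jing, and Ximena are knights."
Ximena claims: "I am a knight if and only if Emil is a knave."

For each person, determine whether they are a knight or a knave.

Consider Sara. Suppose Sara is a knave.
Then no assignment of the remaining roles makes every statement match its speaker's type — contradiction.
So Sara is a knight.
With that fixed, Jing's statement is true, so Jing is a knight.
Consider Emil. Suppose Emil is a knight.
Then whichever role Ximena has, Ximena's statement has the wrong truth value — contradiction.
So Emil is a knave.
Consider Ximena. Suppose Ximena is a knave.
Then Emil's statement comes out true, contradicting Emil being a knave.
So Ximena is a knight.

Sara: knight, Jing: knight, Emil: knave, Ximena: knight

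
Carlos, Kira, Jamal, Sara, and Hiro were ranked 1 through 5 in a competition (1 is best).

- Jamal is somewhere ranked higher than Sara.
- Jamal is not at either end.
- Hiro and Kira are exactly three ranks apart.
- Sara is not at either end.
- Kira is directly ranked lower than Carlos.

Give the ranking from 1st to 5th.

From clue 1: Jamal is in {1,2,3,4}.
From clues 1–2: Jamal is in {2,3,4}.
From clues 1–3: Jamal is in {2,3}.
From clues 1–4: Carlos is in {1,5}.
From clues 1–5: Carlos → rank 1, Kira → rank 2, Jamal → rank 3, Sara → rank 4, Hiro → rank 5.

Carlos, Kira, Jamal, Sara, Hiro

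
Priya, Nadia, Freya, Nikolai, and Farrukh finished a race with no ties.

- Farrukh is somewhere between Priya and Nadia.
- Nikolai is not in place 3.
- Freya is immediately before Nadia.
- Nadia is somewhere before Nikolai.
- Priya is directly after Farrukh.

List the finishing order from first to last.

Freya, Nadia, Farrukh, Priya, Nikolai

From clue 1: Farrukh is in {2,3,4}.
From clues 1–4: Nadia is in {2,4}.
From clues 1–5: Freya → place 1, Nadia → place 2, Farrukh → place 3, Priya → place 4, Nikolai → place 5.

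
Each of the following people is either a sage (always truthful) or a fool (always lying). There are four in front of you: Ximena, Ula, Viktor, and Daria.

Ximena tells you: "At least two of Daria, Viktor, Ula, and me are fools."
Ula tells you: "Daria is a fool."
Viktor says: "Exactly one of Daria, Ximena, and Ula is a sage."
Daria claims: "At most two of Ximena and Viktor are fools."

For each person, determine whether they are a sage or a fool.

Regardless of anyone's role, Daria's statement is true, so Daria is a sage.
With that fixed, Ula's statement is false, so Ula is a fool.
Consider Ximena. Suppose Ximena is a fool.
Then Ximena's own statement would have to be false, but it can't be — contradiction.
So Ximena is a sage.
With that fixed, Viktor's statement is false, so Viktor is a fool.

Ximena: sage, Ula: fool, Viktor: fool, Daria: sage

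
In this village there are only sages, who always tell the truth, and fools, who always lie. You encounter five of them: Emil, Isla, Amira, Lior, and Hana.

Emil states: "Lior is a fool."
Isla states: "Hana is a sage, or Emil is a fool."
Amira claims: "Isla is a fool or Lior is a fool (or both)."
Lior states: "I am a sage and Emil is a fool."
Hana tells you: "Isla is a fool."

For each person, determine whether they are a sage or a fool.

Consider Emil. Suppose Emil is a sage.
Then no assignment of the remaining roles makes every statement match its speaker's type — contradiction.
So Emil is a fool.
With that fixed, Isla's statement is true, so Isla is a sage.
With that fixed, Hana's statement is false, so Hana is a fool.
Consider Amira. Suppose Amira is a sage.
Then no assignment of the remaining roles makes every statement match its speaker's type — contradiction.
So Amira is a fool.
Consider Lior. Suppose Lior is a fool.
Then Emil's statement comes out true, contradicting Emil being a fool.
So Lior is a sage.

Emil: fool, Isla: sage, Amira: fool, Lior: sage, Hana: fool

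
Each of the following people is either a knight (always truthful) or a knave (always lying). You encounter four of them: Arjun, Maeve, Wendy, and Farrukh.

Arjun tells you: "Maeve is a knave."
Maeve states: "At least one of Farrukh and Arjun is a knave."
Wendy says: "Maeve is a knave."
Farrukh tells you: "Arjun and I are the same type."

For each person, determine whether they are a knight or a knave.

Consider Arjun. Suppose Arjun is a knave.
Then whichever role Farrukh has, Farrukh's statement has the wrong truth value — contradiction.
So Arjun is a knight.
Consider Maeve. Suppose Maeve is a knight.
Then Arjun's statement comes out false, contradicting Arjun being a knight.
So Maeve is a knave.
With that fixed, Wendy's statement is true, so Wendy is a knight.
Consider Farrukh. Suppose Farrukh is a knave.
Then Maeve's statement comes out true, contradicting Maeve being a knave.
So Farrukh is a knight.

Arjun: knight, Maeve: knave, Wendy: knight, Farrukh: knight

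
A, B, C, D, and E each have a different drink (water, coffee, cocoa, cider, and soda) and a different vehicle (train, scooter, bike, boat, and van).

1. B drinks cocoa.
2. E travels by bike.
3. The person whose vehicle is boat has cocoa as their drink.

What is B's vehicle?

With clues 1–2, bike is impossible for B's vehicle.
With clues 1–3, scooter, train, and van are impossible for B's vehicle.
That leaves boat.

boat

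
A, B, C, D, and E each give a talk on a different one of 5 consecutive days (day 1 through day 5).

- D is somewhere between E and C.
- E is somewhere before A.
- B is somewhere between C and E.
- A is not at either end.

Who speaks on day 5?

C

With clue 1, D is ruled out for day 5.
With clues 1–2, E is ruled out for day 5.
With clues 1–3, B is ruled out for day 5.
With clues 1–4, A is ruled out for day 5.
So day 5 is C.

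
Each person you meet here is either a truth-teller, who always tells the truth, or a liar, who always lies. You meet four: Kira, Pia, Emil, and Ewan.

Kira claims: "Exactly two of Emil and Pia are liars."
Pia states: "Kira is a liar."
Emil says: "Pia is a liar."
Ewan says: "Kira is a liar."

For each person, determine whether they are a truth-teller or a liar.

Kira: liar, Pia: truth-teller, Emil: liar, Ewan: truth-teller

Consider Kira. Suppose Kira is a truth-teller.
Then no assignment of the remaining roles makes every statement match its speaker's type — contradiction.
So Kira is a liar.
With that fixed, Pia's statement is true, so Pia is a truth-teller.
With that fixed, Emil's statement is false, so Emil is a liar.
With that fixed, Ewan's statement is true, so Ewan is a truth-teller.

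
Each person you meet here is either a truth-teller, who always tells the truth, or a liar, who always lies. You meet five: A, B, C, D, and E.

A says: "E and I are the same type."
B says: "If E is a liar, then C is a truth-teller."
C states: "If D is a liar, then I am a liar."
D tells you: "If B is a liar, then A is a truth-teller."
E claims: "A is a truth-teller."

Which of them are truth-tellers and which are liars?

A: truth-teller, B: truth-teller, C: truth-teller, D: truth-teller, E: truth-teller

Consider A. Suppose A is a liar.
Then no assignment of the remaining roles makes every statement match its speaker's type — contradiction.
So A is a truth-teller.
With that fixed, D's statement is true, so D is a truth-teller.
With that fixed, E's statement is true, so E is a truth-teller.
With that fixed, B's statement is true, so B is a truth-teller.
With that fixed, C's statement is true, so C is a truth-teller.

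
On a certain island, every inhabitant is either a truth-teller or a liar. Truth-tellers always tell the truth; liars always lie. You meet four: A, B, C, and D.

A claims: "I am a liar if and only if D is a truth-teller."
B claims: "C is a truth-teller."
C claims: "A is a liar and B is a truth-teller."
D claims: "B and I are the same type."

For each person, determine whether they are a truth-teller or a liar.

Consider A. Suppose A is a truth-teller.
Then no assignment of the remaining roles makes every statement match its speaker's type — contradiction.
So A is a liar.
Consider B. Suppose B is a liar.
Then whichever role D has, D's statement has the wrong truth value — contradiction.
So B is a truth-teller.
With that fixed, C's statement is true, so C is a truth-teller.
Consider D. Suppose D is a truth-teller.
Then A's statement comes out true, contradicting A being a liar.
So D is a liar.

A: liar, B: truth-teller, C: truth-teller, D: liar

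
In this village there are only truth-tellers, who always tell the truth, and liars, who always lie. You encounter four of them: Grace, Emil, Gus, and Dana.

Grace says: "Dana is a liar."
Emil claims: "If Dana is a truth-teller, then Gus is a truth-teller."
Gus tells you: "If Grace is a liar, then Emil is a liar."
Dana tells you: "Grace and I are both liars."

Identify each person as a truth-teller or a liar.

Consider Grace. Suppose Grace is a liar.
Then whichever role Dana has, Dana's statement has the wrong truth value — contradiction.
So Grace is a truth-teller.
With that fixed, Gus's statement is true, so Gus is a truth-teller.
With that fixed, Dana's statement is false, so Dana is a liar.
With that fixed, Emil's statement is true, so Emil is a truth-teller.

Grace: truth-teller, Emil: truth-teller, Gus: truth-teller, Dana: liar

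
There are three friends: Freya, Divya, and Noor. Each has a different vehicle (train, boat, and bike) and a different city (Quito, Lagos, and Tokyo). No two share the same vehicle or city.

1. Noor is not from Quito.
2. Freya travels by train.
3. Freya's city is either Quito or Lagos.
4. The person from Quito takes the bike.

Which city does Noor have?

Tokyo

Clue 1 rules out Quito for Noor's city.
With clues 1–4, Lagos is impossible for Noor's city.
That leaves Tokyo.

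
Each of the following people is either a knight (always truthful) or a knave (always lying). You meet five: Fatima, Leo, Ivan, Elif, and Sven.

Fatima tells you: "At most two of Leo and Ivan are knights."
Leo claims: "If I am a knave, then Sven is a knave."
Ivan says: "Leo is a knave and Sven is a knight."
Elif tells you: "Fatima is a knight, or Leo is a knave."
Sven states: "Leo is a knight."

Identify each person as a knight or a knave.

Fatima: knight, Leo: knight, Ivan: knave, Elif: knight, Sven: knight

Regardless of anyone's role, Fatima's statement is true, so Fatima is a knight.
With that fixed, Elif's statement is true, so Elif is a knight.
Consider Leo. Suppose Leo is a knave.
Then no assignment of the remaining roles makes every statement match its speaker's type — contradiction.
So Leo is a knight.
With that fixed, Ivan's statement is false, so Ivan is a knave.
With that fixed, Sven's statement is true, so Sven is a knight.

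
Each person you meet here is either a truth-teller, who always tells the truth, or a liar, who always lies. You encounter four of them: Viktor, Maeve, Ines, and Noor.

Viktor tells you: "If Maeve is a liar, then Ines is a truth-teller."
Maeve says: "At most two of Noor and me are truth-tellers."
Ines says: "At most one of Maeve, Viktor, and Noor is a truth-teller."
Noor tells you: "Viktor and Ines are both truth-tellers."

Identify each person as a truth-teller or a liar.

Regardless of anyone's role, Maeve's statement is true, so Maeve is a truth-teller.
With that fixed, Viktor's statement is true, so Viktor is a truth-teller.
With that fixed, Ines's statement is false, so Ines is a liar.
With that fixed, Noor's statement is false, so Noor is a liar.

Viktor: truth-teller, Maeve: truth-teller, Ines: liar, Noor: liar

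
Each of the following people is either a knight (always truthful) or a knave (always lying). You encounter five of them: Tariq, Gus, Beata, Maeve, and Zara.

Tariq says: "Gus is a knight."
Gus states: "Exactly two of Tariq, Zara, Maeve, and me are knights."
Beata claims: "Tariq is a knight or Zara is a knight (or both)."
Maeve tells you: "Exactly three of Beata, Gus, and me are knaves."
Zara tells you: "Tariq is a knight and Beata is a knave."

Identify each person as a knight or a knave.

Consider Tariq. Suppose Tariq is a knave.
Then no assignment of the remaining roles makes every statement match its speaker's type — contradiction.
So Tariq is a knight.
With that fixed, Beata's statement is true, so Beata is a knight.
With that fixed, Maeve's statement is false, so Maeve is a knave.
With that fixed, Zara's statement is false, so Zara is a knave.
Consider Gus. Suppose Gus is a knave.
Then Tariq's statement comes out false, contradicting Tariq being a knight.
So Gus is a knight.

Tariq: knight, Gus: knight, Beata: knight, Maeve: knave, Zara: knave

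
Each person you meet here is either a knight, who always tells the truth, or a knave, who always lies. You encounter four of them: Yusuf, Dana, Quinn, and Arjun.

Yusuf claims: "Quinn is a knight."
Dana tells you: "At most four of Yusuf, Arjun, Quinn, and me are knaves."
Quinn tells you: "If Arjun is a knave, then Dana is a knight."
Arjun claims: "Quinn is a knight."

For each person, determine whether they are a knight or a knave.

Yusuf: knight, Dana: knight, Quinn: knight, Arjun: knight

Regardless of anyone's role, Dana's statement is true, so Dana is a knight.
With that fixed, Quinn's statement is true, so Quinn is a knight.
With that fixed, Arjun's statement is true, so Arjun is a knight.
With that fixed, Yusuf's statement is true, so Yusuf is a knight.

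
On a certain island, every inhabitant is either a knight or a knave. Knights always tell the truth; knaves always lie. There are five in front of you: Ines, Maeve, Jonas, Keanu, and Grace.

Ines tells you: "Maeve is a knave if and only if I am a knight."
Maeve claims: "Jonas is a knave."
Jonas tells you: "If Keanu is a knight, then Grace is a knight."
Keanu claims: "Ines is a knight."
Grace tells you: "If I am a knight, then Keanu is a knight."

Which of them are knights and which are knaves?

Consider Ines. Suppose Ines is a knave.
Then no assignment of the remaining roles makes every statement match its speaker's type — contradiction.
So Ines is a knight.
With that fixed, Keanu's statement is true, so Keanu is a knight.
With that fixed, Grace's statement is true, so Grace is a knight.
With that fixed, Jonas's statement is true, so Jonas is a knight.
With that fixed, Maeve's statement is false, so Maeve is a knave.

Ines: knight, Maeve: knave, Jonas: knight, Keanu: knight, Grace: knight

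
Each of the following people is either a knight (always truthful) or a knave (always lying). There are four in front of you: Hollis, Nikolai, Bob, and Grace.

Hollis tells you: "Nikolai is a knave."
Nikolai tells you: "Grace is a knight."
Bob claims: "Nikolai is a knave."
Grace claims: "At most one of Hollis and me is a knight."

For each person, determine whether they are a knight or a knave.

Consider Hollis. Suppose Hollis is a knight.
Then whichever role Grace has, Grace's statement has the wrong truth value — contradiction.
So Hollis is a knave.
With that fixed, Grace's statement is true, so Grace is a knight.
With that fixed, Nikolai's statement is true, so Nikolai is a knight.
With that fixed, Bob's statement is false, so Bob is a knave.

Hollis: knave, Nikolai: knight, Bob: knave, Grace: knight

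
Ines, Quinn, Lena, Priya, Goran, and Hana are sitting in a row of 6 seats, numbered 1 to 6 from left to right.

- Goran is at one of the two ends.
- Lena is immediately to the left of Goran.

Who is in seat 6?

Goran

With clues 1–2, Hana, Ines, Lena, Priya, and Quinn are ruled out for seat 6.
So seat 6 is Goran.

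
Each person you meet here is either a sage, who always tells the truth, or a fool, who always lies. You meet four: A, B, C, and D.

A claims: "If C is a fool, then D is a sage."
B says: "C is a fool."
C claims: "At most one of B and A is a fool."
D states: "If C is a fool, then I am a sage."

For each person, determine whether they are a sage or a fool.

A: sage, B: fool, C: sage, D: sage

Consider A. Suppose A is a fool.
Then no assignment of the remaining roles makes every statement match its speaker's type — contradiction.
So A is a sage.
With that fixed, C's statement is true, so C is a sage.
With that fixed, D's statement is true, so D is a sage.
With that fixed, B's statement is false, so B is a fool.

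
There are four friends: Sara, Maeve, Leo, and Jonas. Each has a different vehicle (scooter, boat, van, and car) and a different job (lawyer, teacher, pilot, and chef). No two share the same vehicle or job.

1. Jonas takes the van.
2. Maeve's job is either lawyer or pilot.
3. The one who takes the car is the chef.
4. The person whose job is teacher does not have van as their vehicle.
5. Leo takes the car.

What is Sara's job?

teacher

With clues 1–4, lawyer and pilot are impossible for Sara's job.
With clues 1–5, chef is impossible for Sara's job.
That leaves teacher.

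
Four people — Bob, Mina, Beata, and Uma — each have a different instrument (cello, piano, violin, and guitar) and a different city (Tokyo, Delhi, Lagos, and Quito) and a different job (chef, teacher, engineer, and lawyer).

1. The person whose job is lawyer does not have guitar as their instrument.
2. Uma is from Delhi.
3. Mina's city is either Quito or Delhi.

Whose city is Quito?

Mina

With clues 1–2, Uma is impossible for the one with city Quito.
With clues 1–3, Beata and Bob are impossible for the one with city Quito.
That leaves Mina.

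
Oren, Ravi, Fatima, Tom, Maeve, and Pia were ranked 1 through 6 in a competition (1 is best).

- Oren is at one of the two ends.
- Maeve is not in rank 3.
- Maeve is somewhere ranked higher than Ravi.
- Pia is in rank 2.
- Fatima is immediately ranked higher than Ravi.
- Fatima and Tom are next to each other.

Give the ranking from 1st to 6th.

Maeve, Pia, Tom, Fatima, Ravi, Oren

From clue 1: Oren is in {1,6}.
From clues 1–4: Pia → rank 2.
From clues 1–5: Oren is in {1,6}.
From clues 1–6: Maeve → rank 1, Tom → rank 3, Fatima → rank 4, Ravi → rank 5, Oren → rank 6.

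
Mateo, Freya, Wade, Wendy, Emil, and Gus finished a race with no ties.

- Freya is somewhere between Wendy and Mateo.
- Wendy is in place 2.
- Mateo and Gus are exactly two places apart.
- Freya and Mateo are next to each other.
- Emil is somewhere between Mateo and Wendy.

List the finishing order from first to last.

From clue 1: Freya is in {2,3,4,5}.
From clues 1–2: Wendy → place 2.
From clues 1–3: Mateo is in {4,5,6}.
From clues 1–5: Wade → place 1, Emil → place 3, Gus → place 4, Freya → place 5, Mateo → place 6.

Wade, Wendy, Emil, Gus, Freya, Mateo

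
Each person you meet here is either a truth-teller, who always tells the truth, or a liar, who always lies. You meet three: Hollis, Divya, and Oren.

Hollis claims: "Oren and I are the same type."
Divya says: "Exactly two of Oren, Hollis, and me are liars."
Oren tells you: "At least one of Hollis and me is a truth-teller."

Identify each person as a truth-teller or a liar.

Consider Hollis. Suppose Hollis is a liar.
Then no assignment of the remaining roles makes every statement match its speaker's type — contradiction.
So Hollis is a truth-teller.
With that fixed, Oren's statement is true, so Oren is a truth-teller.
With that fixed, Divya's statement is false, so Divya is a liar.

Hollis: truth-teller, Divya: liar, Oren: truth-teller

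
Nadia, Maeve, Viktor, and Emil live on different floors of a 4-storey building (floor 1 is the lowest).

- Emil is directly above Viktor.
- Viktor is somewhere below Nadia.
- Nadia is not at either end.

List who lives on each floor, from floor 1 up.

From clue 1: Viktor is in {1,2,3}.
From clues 1–2: Nadia is in {3,4}.
From clues 1–3: Viktor → floor 1, Emil → floor 2, Nadia → floor 3, Maeve → floor 4.

Viktor, Emil, Nadia, Maeve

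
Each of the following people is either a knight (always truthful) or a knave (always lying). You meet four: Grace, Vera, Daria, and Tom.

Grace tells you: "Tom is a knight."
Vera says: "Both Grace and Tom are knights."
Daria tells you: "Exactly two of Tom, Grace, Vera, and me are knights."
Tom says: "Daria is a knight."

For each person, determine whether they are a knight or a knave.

Grace: knave, Vera: knave, Daria: knave, Tom: knave

Consider Grace. Suppose Grace is a knight.
Then no assignment of the remaining roles makes every statement match its speaker's type — contradiction.
So Grace is a knave.
With that fixed, Vera's statement is false, so Vera is a knave.
Consider Daria. Suppose Daria is a knight.
Then no assignment of the remaining roles makes every statement match its speaker's type — contradiction.
So Daria is a knave.
With that fixed, Tom's statement is false, so Tom is a knave.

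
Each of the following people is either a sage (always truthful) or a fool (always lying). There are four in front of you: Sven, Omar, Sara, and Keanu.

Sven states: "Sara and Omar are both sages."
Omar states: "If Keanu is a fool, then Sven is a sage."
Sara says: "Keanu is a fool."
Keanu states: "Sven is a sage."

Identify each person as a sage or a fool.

Sven: fool, Omar: fool, Sara: sage, Keanu: fool

Consider Sven. Suppose Sven is a sage.
Then no assignment of the remaining roles makes every statement match its speaker's type — contradiction.
So Sven is a fool.
With that fixed, Keanu's statement is false, so Keanu is a fool.
With that fixed, Omar's statement is false, so Omar is a fool.
With that fixed, Sara's statement is true, so Sara is a sage.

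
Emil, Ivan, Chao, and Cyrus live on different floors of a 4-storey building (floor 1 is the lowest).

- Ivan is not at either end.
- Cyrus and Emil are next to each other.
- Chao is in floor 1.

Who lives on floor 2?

Ivan

With clues 1–2, Chao is ruled out for floor 2.
With clues 1–3, Cyrus and Emil are ruled out for floor 2.
So floor 2 is Ivan.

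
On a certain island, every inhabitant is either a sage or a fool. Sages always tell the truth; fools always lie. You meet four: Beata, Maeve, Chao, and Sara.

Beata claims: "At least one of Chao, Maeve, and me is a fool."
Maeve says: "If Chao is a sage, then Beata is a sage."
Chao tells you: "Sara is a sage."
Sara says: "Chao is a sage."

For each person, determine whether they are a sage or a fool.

Beata: sage, Maeve: sage, Chao: fool, Sara: fool

Consider Beata. Suppose Beata is a fool.
Then Beata's own statement would have to be false, but it can't be — contradiction.
So Beata is a sage.
With that fixed, Maeve's statement is true, so Maeve is a sage.
Consider Chao. Suppose Chao is a sage.
Then Beata's statement comes out false, contradicting Beata being a sage.
So Chao is a fool.
With that fixed, Sara's statement is false, so Sara is a fool.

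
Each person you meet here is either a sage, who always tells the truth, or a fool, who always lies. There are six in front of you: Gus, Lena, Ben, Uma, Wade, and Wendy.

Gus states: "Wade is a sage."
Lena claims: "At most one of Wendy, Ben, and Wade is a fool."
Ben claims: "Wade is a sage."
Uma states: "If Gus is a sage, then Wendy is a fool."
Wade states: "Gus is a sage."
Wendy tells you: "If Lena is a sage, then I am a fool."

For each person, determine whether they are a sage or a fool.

Consider Gus. Suppose Gus is a sage.
Then no assignment of the remaining roles makes every statement match its speaker's type — contradiction.
So Gus is a fool.
With that fixed, Uma's statement is true, so Uma is a sage.
With that fixed, Wade's statement is false, so Wade is a fool.
With that fixed, Ben's statement is false, so Ben is a fool.
With that fixed, Lena's statement is false, so Lena is a fool.
With that fixed, Wendy's statement is true, so Wendy is a sage.

Gus: fool, Lena: fool, Ben: fool, Uma: sage, Wade: fool, Wendy: sage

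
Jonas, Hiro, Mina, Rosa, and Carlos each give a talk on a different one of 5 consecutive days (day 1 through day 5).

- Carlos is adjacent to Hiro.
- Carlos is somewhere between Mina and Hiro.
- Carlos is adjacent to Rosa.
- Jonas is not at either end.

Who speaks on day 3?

Rosa

With clues 1–3, Hiro, Jonas, and Mina are ruled out for day 3.
With clues 1–4, Carlos is ruled out for day 3.
So day 3 is Rosa.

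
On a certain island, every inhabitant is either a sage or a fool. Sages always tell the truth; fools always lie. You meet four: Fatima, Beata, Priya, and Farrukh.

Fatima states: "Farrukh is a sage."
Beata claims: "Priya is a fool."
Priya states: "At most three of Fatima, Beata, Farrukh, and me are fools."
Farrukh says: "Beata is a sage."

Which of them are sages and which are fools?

Consider Fatima. Suppose Fatima is a sage.
Then no assignment of the remaining roles makes every statement match its speaker's type — contradiction.
So Fatima is a fool.
Consider Beata. Suppose Beata is a sage.
Then no assignment of the remaining roles makes every statement match its speaker's type — contradiction.
So Beata is a fool.
With that fixed, Farrukh's statement is false, so Farrukh is a fool.
Consider Priya. Suppose Priya is a fool.
Then Beata's statement comes out true, contradicting Beata being a fool.
So Priya is a sage.

Fatima: fool, Beata: fool, Priya: sage, Farrukh: fool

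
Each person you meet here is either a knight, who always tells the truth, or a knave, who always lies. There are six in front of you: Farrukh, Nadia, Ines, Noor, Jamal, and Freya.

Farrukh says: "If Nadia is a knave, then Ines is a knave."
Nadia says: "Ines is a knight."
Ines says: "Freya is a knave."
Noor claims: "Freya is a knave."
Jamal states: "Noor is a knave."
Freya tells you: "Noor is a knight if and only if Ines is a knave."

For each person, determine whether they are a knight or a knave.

Farrukh: knight, Nadia: knight, Ines: knight, Noor: knight, Jamal: knave, Freya: knave

Consider Farrukh. Suppose Farrukh is a knave.
Then no assignment of the remaining roles makes every statement match its speaker's type — contradiction.
So Farrukh is a knight.
Consider Nadia. Suppose Nadia is a knave.
Then no assignment of the remaining roles makes every statement match its speaker's type — contradiction.
So Nadia is a knight.
Consider Ines. Suppose Ines is a knave.
Then Nadia's statement comes out false, contradicting Nadia being a knight.
So Ines is a knight.
Consider Noor. Suppose Noor is a knave.
Then no assignment of the remaining roles makes every statement match its speaker's type — contradiction.
So Noor is a knight.
With that fixed, Jamal's statement is false, so Jamal is a knave.
With that fixed, Freya's statement is false, so Freya is a knave.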